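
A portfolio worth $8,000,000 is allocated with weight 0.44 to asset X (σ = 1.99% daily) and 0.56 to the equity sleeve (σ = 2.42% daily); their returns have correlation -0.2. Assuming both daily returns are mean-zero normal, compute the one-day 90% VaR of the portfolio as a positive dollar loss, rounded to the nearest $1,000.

$150,000

σ_p² = 0.44²·1.99² + 0.56²·2.42² + 2·-0.2·0.44·0.56·1.99·2.42 = 2.1286 (%²).
σ_p = √2.1286 = 1.459%.
At 90%, z = 1.282.
VaR = 1.282 × 1.459% = 1.870%; on $8,000,000 that is $149,600.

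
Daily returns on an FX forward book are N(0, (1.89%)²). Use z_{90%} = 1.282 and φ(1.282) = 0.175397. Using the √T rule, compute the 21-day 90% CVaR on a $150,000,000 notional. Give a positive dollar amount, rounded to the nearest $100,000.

$22,800,000

σ_{21d} = 1.89% × √21 = 8.661%.
ES multiplier = φ(z)/(1−α) = 0.175397/0.1 = 1.754.
ES = 8.661% × 1.754 = 15.191%; on $150,000,000: $22,786,500.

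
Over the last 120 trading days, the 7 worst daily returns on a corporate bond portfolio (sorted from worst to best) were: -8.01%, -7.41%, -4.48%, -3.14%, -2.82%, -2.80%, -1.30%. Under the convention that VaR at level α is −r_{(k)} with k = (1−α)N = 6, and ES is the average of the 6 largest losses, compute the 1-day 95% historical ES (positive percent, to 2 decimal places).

4.78%

The 6 worst returns sum to -28.66%.
ES = −(-28.66%) / 6 = 4.7766…% ≈ 4.78%.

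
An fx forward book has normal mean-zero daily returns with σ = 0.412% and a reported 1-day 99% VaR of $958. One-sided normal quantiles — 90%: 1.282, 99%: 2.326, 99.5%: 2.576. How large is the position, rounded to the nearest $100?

$100,000

VaR as a fraction of value: z·σ = 2.326 × 0.412% = 0.958312%.
Position = $958 / 0.00958312 = $99,967.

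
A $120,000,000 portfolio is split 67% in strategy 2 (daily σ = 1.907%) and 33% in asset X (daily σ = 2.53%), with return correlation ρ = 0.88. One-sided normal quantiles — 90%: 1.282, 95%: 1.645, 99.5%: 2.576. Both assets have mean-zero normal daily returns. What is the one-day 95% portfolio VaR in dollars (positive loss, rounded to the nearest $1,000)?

$4,049,000

σ_p² = 0.67²·1.907² + 0.33²·2.53² + 2·0.88·0.67·0.33·1.907·2.53 = 4.2070 (%²).
σ_p = √4.2070 = 2.051%.
VaR = 1.645 × 2.051% = 3.374%; on $120,000,000 that is $4,048,800.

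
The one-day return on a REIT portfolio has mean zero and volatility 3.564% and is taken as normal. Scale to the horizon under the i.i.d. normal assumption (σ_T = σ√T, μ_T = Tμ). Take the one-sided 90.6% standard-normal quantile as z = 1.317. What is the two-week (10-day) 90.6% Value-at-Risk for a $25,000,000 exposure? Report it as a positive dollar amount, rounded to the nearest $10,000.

σ_{10d} = 3.564% × √10 = 11.270%.
VaR = 1.317 × 11.270% = 14.843%.
On $25,000,000: 0.14843 × $25,000,000 = $3,710,750.

$3,710,000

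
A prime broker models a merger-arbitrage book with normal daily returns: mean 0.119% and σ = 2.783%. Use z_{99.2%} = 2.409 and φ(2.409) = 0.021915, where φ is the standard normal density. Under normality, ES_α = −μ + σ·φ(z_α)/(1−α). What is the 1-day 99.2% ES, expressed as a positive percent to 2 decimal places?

7.50%

Tail multiplier: φ(z)/(1−α) = 0.021915 / 0.008 = 2.739.
ES = −(0.119%) + 2.783% × 2.739 = 7.504%.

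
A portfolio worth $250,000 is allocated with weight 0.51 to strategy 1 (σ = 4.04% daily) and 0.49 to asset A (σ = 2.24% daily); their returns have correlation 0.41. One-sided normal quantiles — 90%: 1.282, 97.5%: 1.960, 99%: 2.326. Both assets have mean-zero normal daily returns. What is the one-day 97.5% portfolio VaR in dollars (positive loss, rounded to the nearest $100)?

$13,200

σ_p² = 0.51²·4.04² + 0.49²·2.24² + 2·0.41·0.51·0.49·4.04·2.24 = 7.3044 (%²).
σ_p = √7.3044 = 2.703%.
VaR = 1.960 × 2.703% = 5.298%; on $250,000 that is $13,245.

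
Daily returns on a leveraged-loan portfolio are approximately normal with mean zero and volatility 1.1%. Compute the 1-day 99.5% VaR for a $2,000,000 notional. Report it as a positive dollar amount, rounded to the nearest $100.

At 99.5% one-sided, z = 2.576.
VaR = z·σ = 2.576 × 1.1% = 2.834%.
On $2,000,000: 0.02834 × $2,000,000 = $56,680.

$56,700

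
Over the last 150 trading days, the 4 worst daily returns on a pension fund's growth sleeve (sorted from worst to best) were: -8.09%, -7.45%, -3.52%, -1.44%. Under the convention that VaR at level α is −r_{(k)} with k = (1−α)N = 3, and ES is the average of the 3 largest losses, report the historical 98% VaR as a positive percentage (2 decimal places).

k = 3; the 3rd lowest return is -3.52%, so VaR = 3.52%.

3.52%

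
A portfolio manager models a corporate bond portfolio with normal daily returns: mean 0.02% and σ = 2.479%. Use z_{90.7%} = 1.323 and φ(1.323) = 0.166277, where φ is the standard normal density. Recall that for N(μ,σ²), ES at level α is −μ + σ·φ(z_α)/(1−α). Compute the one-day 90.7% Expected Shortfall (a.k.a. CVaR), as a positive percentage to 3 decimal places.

4.412%

Tail multiplier: φ(z)/(1−α) = 0.166277 / 0.093 = 1.788.
ES = −(0.02%) + 2.479% × 1.788 = 4.412%.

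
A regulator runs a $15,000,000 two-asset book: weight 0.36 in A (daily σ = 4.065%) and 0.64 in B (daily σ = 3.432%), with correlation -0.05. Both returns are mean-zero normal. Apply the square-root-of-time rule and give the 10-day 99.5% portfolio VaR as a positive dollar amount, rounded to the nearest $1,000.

σ_p = √(0.36²·4.065² + 0.64²·3.432² + 2·-0.05·0.36·0.64·4.065·3.432) = 2.578%.
σ_{10d} = 2.578% × √10 = 8.152%.
z(99.5%) = 2.576.
VaR = 2.576 × 8.152% = 21.000%; on $15,000,000 that is $3,150,000.

$3,150,000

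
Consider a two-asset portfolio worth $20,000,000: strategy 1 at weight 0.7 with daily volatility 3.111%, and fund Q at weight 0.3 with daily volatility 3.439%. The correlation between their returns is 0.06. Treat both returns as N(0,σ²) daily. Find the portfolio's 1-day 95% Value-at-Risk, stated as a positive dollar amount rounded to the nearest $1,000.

$811,000

σ_p² = 0.7²·3.111² + 0.3²·3.439² + 2·0.06·0.7·0.3·3.111·3.439 = 6.0764 (%²).
σ_p = √6.0764 = 2.465%.
At 95%, z = 1.645.
VaR = 1.645 × 2.465% = 4.055%; on $20,000,000 that is $811,000.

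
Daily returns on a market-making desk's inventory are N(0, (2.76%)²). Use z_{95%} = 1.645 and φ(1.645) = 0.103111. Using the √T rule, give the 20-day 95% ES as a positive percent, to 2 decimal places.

25.45%

σ_{20d} = 2.76% × √20 = 12.343%.
ES multiplier = φ(z)/(1−α) = 0.103111/0.05 = 2.062.
ES = 12.343% × 2.062 = 25.451%.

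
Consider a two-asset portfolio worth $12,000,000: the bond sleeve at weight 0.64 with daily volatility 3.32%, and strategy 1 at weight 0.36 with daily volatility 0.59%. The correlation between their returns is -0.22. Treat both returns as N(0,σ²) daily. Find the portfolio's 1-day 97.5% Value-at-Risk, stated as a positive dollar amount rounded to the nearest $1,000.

σ_p² = 0.64²·3.32² + 0.36²·0.59² + 2·-0.22·0.64·0.36·3.32·0.59 = 4.3613 (%²).
σ_p = √4.3613 = 2.088%.
At 97.5%, z = 1.960.
VaR = 1.960 × 2.088% = 4.092%; on $12,000,000 that is $491,040.

$491,000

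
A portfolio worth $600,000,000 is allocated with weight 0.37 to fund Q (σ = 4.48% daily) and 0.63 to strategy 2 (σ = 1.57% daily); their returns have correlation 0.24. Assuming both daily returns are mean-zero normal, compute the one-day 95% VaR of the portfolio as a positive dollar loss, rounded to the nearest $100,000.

σ_p² = 0.37²·4.48² + 0.63²·1.57² + 2·0.24·0.37·0.63·4.48·1.57 = 4.5129 (%²).
σ_p = √4.5129 = 2.124%.
At 95%, z = 1.645.
VaR = 1.645 × 2.124% = 3.494%; on $600,000,000 that is $20,964,000.

$21,000,000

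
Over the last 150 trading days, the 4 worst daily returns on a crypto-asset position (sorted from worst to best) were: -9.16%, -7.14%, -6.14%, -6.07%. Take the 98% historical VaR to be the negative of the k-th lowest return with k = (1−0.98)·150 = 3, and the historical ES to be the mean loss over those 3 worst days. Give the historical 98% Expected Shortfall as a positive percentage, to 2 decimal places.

The 3 worst returns sum to -22.44%.
ES = −(-22.44%) / 3 = 7.48%.

7.48%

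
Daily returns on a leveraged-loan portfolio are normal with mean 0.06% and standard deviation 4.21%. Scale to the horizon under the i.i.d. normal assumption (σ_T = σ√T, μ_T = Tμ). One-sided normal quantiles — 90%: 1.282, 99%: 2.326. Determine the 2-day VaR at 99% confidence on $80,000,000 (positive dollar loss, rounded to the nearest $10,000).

σ_{2d} = 4.21% × √2 = 5.954%; μ_{2d} = 2 × 0.06% = 0.120%.
VaR = −(0.120%) + 2.326 × 5.954% = 13.729%.
On $80,000,000: 0.13729 × $80,000,000 = $10,983,200.

$10,980,000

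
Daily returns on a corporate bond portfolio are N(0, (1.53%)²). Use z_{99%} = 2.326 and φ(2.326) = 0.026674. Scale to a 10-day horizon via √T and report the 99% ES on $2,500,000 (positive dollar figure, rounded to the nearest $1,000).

$323,000

σ_{10d} = 1.53% × √10 = 4.838%.
ES multiplier = φ(z)/(1−α) = 0.026674/0.01 = 2.667.
ES = 4.838% × 2.667 = 12.903%; on $2,500,000: $322,575.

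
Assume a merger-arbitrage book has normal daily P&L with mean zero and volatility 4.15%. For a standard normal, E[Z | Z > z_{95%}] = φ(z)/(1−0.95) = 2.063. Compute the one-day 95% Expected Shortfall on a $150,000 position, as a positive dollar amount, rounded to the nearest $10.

$12,840

ES = 4.15% × 2.063 = 8.561%.
On $150,000: 0.08561 × $150,000 = $12,842.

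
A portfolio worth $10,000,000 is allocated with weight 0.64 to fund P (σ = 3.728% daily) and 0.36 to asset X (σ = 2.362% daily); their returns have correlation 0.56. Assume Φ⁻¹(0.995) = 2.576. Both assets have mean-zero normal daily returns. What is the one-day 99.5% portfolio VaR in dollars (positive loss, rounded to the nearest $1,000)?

$759,000

σ_p² = 0.64²·3.728² + 0.36²·2.362² + 2·0.56·0.64·0.36·3.728·2.362 = 8.6879 (%²).
σ_p = √8.6879 = 2.948%.
VaR = 2.576 × 2.948% = 7.594%; on $10,000,000 that is $759,400.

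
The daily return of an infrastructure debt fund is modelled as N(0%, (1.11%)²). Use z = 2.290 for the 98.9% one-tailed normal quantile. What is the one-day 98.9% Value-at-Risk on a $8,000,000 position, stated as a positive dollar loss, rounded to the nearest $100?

$203,400

VaR = z·σ = 2.290 × 1.11% = 2.542%.
On $8,000,000: 0.02542 × $8,000,000 = $203,360.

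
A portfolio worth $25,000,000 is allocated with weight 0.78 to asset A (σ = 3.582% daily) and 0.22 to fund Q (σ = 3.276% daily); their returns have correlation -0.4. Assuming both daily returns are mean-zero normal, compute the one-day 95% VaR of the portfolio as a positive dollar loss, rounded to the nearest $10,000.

σ_p² = 0.78²·3.582² + 0.22²·3.276² + 2·-0.4·0.78·0.22·3.582·3.276 = 6.7147 (%²).
σ_p = √6.7147 = 2.591%.
At 95%, z = 1.645.
VaR = 1.645 × 2.591% = 4.262%; on $25,000,000 that is $1,065,500.

$1,070,000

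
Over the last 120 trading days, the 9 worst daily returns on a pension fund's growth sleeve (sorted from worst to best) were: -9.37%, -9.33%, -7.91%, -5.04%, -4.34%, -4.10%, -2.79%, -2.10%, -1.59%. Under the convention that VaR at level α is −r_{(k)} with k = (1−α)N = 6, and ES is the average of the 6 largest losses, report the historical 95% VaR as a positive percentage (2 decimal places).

4.10%

k = 6; the 6th lowest return is -4.10%, so VaR = 4.10%.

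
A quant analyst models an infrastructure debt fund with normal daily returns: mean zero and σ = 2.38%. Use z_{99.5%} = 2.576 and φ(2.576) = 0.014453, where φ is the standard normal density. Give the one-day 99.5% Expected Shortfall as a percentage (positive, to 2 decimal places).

Tail multiplier: φ(z)/(1−α) = 0.014453 / 0.005 = 2.891.
ES = 2.38% × 2.891 = 6.881%.

6.88%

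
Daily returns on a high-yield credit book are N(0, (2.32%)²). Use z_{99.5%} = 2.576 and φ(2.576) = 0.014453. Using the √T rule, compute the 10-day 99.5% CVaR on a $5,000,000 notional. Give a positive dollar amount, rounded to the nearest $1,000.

$1,060,000

σ_{10d} = 2.32% × √10 = 7.336%.
ES multiplier = φ(z)/(1−α) = 0.014453/0.005 = 2.891.
ES = 7.336% × 2.891 = 21.208%; on $5,000,000: $1,060,400.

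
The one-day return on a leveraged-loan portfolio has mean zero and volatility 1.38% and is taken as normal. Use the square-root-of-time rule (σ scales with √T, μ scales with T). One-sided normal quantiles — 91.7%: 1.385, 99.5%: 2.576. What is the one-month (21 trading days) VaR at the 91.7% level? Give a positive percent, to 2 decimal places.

8.76%

σ_{21d} = 1.38% × √21 = 6.324%.
VaR = 1.385 × 6.324% = 8.759%.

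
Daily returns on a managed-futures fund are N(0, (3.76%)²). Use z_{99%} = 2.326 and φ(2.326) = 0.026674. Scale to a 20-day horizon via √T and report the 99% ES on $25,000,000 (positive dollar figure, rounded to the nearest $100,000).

$11,200,000

σ_{20d} = 3.76% × √20 = 16.815%.
ES multiplier = φ(z)/(1−α) = 0.026674/0.01 = 2.667.
ES = 16.815% × 2.667 = 44.846%; on $25,000,000: $11,211,500.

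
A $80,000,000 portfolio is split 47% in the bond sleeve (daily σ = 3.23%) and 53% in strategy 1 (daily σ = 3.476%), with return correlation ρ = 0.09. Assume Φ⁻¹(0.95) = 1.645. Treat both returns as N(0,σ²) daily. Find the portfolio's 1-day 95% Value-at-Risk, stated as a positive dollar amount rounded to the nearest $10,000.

σ_p² = 0.47²·3.23² + 0.53²·3.476² + 2·0.09·0.47·0.53·3.23·3.476 = 6.2020 (%²).
σ_p = √6.2020 = 2.490%.
VaR = 1.645 × 2.490% = 4.096%; on $80,000,000 that is $3,276,800.

$3,280,000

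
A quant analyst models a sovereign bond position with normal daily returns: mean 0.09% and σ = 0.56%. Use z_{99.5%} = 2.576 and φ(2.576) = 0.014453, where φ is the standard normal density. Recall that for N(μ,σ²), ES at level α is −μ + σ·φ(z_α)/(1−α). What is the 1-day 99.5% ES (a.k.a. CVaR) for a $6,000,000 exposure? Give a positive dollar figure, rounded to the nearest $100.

$91,700

Tail multiplier: φ(z)/(1−α) = 0.014453 / 0.005 = 2.891.
ES = −(0.09%) + 0.56% × 2.891 = 1.529%.
On $6,000,000: 0.01529 × $6,000,000 = $91,740.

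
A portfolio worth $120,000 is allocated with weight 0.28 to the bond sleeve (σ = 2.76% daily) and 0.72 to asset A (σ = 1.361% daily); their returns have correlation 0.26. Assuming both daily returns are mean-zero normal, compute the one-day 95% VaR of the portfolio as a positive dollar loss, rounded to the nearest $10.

$2,760

σ_p² = 0.28²·2.76² + 0.72²·1.361² + 2·0.26·0.28·0.72·2.76·1.361 = 1.9512 (%²).
σ_p = √1.9512 = 1.397%.
At 95%, z = 1.645.
VaR = 1.645 × 1.397% = 2.298%; on $120,000 that is $2,758.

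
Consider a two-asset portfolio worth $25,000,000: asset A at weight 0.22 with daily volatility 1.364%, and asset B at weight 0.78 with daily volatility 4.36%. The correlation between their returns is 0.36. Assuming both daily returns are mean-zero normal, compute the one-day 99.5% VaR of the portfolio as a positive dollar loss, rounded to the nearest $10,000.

$2,270,000

σ_p² = 0.22²·1.364² + 0.78²·4.36² + 2·0.36·0.22·0.78·1.364·4.36 = 12.3903 (%²).
σ_p = √12.3903 = 3.520%.
At 99.5%, z = 2.576.
VaR = 2.576 × 3.520% = 9.068%; on $25,000,000 that is $2,267,000.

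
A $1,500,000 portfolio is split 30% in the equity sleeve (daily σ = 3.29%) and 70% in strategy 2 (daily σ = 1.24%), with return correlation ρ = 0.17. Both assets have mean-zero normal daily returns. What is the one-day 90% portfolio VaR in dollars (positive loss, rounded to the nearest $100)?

σ_p² = 0.3²·3.29² + 0.7²·1.24² + 2·0.17·0.3·0.7·3.29·1.24 = 2.0189 (%²).
σ_p = √2.0189 = 1.421%.
At 90%, z = 1.282.
VaR = 1.282 × 1.421% = 1.822%; on $1,500,000 that is $27,330.

$27,300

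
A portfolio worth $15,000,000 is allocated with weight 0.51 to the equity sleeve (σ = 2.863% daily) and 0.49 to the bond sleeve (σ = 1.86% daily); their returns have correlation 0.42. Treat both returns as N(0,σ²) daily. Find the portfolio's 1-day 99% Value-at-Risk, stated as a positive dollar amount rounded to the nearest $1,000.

σ_p² = 0.51²·2.863² + 0.49²·1.86² + 2·0.42·0.51·0.49·2.863·1.86 = 4.0805 (%²).
σ_p = √4.0805 = 2.020%.
At 99%, z = 2.326.
VaR = 2.326 × 2.020% = 4.699%; on $15,000,000 that is $704,850.

$705,000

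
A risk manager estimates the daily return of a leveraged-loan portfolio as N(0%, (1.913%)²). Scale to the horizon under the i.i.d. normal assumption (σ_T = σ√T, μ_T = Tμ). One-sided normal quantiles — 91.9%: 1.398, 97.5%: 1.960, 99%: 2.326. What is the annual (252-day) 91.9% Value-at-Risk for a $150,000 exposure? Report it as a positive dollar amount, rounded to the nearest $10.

$63,680

σ_{252d} = 1.913% × √252 = 30.368%.
VaR = 1.398 × 30.368% = 42.454%.
On $150,000: 0.42454 × $150,000 = $63,681.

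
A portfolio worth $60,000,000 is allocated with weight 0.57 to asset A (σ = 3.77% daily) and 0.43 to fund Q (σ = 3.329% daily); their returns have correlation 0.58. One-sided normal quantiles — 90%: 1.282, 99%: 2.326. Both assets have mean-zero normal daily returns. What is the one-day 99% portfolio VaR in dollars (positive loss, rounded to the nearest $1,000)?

σ_p² = 0.57²·3.77² + 0.43²·3.329² + 2·0.58·0.57·0.43·3.77·3.329 = 10.2351 (%²).
σ_p = √10.2351 = 3.199%.
VaR = 2.326 × 3.199% = 7.441%; on $60,000,000 that is $4,464,600.

$4,465,000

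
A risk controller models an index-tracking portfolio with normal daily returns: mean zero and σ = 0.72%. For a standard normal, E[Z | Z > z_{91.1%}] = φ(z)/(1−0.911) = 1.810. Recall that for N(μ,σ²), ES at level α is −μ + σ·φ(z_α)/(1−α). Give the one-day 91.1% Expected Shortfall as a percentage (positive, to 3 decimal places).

ES = 0.72% × 1.810 = 1.303%.

1.303%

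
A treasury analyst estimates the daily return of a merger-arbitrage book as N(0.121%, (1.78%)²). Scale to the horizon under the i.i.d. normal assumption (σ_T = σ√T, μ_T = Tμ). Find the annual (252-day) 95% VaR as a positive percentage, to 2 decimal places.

At 95%, z = 1.645.
σ_{252d} = 1.78% × √252 = 28.257%; μ_{252d} = 252 × 0.121% = 30.492%.
VaR = −(30.492%) + 1.645 × 28.257% = 15.991%.

15.99%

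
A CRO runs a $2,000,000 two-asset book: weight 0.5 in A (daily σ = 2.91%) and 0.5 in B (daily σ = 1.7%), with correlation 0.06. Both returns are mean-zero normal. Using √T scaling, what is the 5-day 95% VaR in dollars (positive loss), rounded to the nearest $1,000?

$127,000

σ_p = √(0.5²·2.91² + 0.5²·1.7² + 2·0.06·0.5·0.5·2.91·1.7) = 1.729%.
σ_{5d} = 1.729% × √5 = 3.866%.
z(95%) = 1.645.
VaR = 1.645 × 3.866% = 6.360%; on $2,000,000 that is $127,200.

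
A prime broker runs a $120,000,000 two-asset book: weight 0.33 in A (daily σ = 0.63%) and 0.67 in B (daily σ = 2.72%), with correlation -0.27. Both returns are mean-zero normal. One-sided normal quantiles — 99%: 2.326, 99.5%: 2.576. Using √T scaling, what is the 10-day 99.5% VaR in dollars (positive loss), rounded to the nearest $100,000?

σ_p = √(0.33²·0.63² + 0.67²·2.72² + 2·-0.27·0.33·0.67·0.63·2.72) = 1.778%.
σ_{10d} = 1.778% × √10 = 5.623%.
VaR = 2.576 × 5.623% = 14.485%; on $120,000,000 that is $17,382,000.

$17,400,000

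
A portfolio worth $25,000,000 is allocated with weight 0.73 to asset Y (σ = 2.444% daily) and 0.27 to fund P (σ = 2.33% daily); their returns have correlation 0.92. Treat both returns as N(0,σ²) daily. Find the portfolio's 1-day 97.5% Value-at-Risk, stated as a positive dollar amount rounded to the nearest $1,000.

$1,164,000

σ_p² = 0.73²·2.444² + 0.27²·2.33² + 2·0.92·0.73·0.27·2.444·2.33 = 5.6440 (%²).
σ_p = √5.6440 = 2.376%.
At 97.5%, z = 1.960.
VaR = 1.960 × 2.376% = 4.657%; on $25,000,000 that is $1,164,250.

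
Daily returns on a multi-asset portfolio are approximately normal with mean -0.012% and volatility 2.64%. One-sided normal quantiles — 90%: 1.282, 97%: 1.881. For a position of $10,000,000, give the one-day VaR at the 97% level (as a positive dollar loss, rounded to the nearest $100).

$497,800

VaR = −μ + z·σ = −(-0.012%) + 1.881 × 2.64% = 4.978%.
On $10,000,000: 0.04978 × $10,000,000 = $497,800.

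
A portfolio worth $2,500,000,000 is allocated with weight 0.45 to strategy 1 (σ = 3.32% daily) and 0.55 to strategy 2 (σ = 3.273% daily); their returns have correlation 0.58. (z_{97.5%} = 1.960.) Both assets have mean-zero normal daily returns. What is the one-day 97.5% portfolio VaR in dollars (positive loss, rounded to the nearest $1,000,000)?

σ_p² = 0.45²·3.32² + 0.55²·3.273² + 2·0.58·0.45·0.55·3.32·3.273 = 8.5923 (%²).
σ_p = √8.5923 = 2.931%.
VaR = 1.960 × 2.931% = 5.745%; on $2,500,000,000 that is $143,625,000.

$144,000,000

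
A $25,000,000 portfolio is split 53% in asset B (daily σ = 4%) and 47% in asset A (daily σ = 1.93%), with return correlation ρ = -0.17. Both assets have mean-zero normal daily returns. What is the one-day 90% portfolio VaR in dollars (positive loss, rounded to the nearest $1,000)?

σ_p² = 0.53²·4² + 0.47²·1.93² + 2·-0.17·0.53·0.47·4·1.93 = 4.6634 (%²).
σ_p = √4.6634 = 2.159%.
At 90%, z = 1.282.
VaR = 1.282 × 2.159% = 2.768%; on $25,000,000 that is $692,000.

$692,000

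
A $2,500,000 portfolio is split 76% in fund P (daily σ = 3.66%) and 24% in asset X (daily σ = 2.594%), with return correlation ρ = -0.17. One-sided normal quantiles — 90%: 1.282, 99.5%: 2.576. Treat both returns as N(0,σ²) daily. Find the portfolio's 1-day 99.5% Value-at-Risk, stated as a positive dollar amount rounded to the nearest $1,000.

$177,000

σ_p² = 0.76²·3.66² + 0.24²·2.594² + 2·-0.17·0.76·0.24·3.66·2.594 = 7.5361 (%²).
σ_p = √7.5361 = 2.745%.
VaR = 2.576 × 2.745% = 7.071%; on $2,500,000 that is $176,775.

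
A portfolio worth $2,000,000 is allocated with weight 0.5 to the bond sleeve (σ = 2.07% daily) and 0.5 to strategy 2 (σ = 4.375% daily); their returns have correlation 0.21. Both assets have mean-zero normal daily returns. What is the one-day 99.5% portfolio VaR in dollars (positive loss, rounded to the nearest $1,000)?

$134,000

σ_p² = 0.5²·2.07² + 0.5²·4.375² + 2·0.21·0.5·0.5·2.07·4.375 = 6.8073 (%²).
σ_p = √6.8073 = 2.609%.
At 99.5%, z = 2.576.
VaR = 2.576 × 2.609% = 6.721%; on $2,000,000 that is $134,420.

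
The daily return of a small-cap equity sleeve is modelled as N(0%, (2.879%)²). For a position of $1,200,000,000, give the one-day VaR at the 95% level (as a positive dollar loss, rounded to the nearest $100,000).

At 95% one-sided, z = 1.645.
VaR = z·σ = 1.645 × 2.879% = 4.736%.
On $1,200,000,000: 0.04736 × $1,200,000,000 = $56,832,000.

$56,800,000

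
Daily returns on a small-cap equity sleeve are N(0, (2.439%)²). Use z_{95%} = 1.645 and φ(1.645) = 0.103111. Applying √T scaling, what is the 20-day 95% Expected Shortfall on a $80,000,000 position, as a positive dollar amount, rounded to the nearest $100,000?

σ_{20d} = 2.439% × √20 = 10.908%.
ES multiplier = φ(z)/(1−α) = 0.103111/0.05 = 2.062.
ES = 10.908% × 2.062 = 22.492%; on $80,000,000: $17,993,600.

$18,000,000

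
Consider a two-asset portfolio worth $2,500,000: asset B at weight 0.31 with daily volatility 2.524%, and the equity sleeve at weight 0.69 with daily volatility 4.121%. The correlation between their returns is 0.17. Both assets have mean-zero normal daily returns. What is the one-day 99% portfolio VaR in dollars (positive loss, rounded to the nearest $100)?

σ_p² = 0.31²·2.524² + 0.69²·4.121² + 2·0.17·0.31·0.69·2.524·4.121 = 9.4541 (%²).
σ_p = √9.4541 = 3.075%.
At 99%, z = 2.326.
VaR = 2.326 × 3.075% = 7.152%; on $2,500,000 that is $178,800.

$178,800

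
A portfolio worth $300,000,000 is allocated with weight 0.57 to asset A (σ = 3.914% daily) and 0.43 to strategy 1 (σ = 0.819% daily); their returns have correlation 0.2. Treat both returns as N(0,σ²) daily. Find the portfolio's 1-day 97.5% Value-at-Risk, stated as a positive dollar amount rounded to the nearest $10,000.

$13,680,000

σ_p² = 0.57²·3.914² + 0.43²·0.819² + 2·0.2·0.57·0.43·3.914·0.819 = 5.4156 (%²).
σ_p = √5.4156 = 2.327%.
At 97.5%, z = 1.960.
VaR = 1.960 × 2.327% = 4.561%; on $300,000,000 that is $13,683,000.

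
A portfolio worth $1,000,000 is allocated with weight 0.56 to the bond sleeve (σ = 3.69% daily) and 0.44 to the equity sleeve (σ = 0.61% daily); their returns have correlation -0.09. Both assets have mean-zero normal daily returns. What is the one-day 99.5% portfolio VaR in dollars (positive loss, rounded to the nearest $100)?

$53,100

σ_p² = 0.56²·3.69² + 0.44²·0.61² + 2·-0.09·0.56·0.44·3.69·0.61 = 4.2422 (%²).
σ_p = √4.2422 = 2.060%.
At 99.5%, z = 2.576.
VaR = 2.576 × 2.060% = 5.307%; on $1,000,000 that is $53,070.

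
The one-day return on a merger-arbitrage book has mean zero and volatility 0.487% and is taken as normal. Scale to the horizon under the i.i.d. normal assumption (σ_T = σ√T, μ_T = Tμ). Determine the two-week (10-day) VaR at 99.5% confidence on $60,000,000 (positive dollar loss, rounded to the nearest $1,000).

$2,380,000

At 99.5%, z = 2.576.
σ_{10d} = 0.487% × √10 = 1.540%.
VaR = 2.576 × 1.540% = 3.967%.
On $60,000,000: 0.03967 × $60,000,000 = $2,380,200.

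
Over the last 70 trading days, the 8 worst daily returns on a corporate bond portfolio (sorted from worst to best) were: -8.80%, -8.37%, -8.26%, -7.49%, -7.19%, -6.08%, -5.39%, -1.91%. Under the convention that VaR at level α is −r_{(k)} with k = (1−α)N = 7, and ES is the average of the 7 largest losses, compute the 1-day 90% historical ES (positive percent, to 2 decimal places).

7.37%

The 7 worst returns sum to -51.58%.
ES = −(-51.58%) / 7 = 7.3685…% ≈ 7.37%.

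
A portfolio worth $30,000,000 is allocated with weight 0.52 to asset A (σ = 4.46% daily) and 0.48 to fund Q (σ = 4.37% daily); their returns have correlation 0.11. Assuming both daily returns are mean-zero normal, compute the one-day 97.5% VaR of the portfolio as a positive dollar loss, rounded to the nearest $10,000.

$1,940,000

σ_p² = 0.52²·4.46² + 0.48²·4.37² + 2·0.11·0.52·0.48·4.46·4.37 = 10.8489 (%²).
σ_p = √10.8489 = 3.294%.
At 97.5%, z = 1.960.
VaR = 1.960 × 3.294% = 6.456%; on $30,000,000 that is $1,936,800.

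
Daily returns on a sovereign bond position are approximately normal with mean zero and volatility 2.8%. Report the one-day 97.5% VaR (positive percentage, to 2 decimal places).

At 97.5% one-sided, z = 1.960.
VaR = z·σ = 1.960 × 2.8% = 5.488%.

5.49%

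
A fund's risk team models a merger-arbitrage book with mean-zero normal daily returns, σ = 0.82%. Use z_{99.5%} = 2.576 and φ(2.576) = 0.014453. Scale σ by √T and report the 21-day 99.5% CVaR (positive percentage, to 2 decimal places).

10.86%

σ_{21d} = 0.82% × √21 = 3.758%.
ES multiplier = φ(z)/(1−α) = 0.014453/0.005 = 2.891.
ES = 3.758% × 2.891 = 10.864%.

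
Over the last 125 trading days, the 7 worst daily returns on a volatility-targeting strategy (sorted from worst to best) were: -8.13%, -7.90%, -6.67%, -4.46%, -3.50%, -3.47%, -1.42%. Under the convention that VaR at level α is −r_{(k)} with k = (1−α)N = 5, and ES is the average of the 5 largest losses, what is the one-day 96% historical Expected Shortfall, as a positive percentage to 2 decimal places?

The 5 worst returns sum to -30.66%.
ES = −(-30.66%) / 5 = 6.132% ≈ 6.13%.

6.13%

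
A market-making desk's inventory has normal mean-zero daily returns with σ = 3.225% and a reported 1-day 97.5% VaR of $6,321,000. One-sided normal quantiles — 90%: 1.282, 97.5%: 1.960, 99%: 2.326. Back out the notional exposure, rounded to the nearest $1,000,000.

$100,000,000

VaR as a fraction of value: z·σ = 1.960 × 3.225% = 6.321%.
Position = $6,321,000 / 0.06321 = $100,000,000.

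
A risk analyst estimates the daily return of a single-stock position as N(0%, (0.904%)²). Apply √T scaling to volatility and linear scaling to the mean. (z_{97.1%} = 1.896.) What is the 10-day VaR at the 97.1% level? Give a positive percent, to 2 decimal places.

σ_{10d} = 0.904% × √10 = 2.859%.
VaR = 1.896 × 2.859% = 5.421%.

5.42%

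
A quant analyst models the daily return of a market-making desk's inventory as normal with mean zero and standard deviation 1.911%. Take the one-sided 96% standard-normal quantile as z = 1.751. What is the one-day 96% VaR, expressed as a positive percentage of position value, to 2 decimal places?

3.35%

VaR = z·σ = 1.751 × 1.911% = 3.346%.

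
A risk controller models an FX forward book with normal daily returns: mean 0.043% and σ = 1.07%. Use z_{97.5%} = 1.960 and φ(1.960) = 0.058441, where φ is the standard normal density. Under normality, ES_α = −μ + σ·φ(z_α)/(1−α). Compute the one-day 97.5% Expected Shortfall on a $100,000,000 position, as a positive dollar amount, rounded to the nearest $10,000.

Tail multiplier: φ(z)/(1−α) = 0.058441 / 0.025 = 2.338.
ES = −(0.043%) + 1.07% × 2.338 = 2.459%.
On $100,000,000: 0.02459 × $100,000,000 = $2,459,000.

$2,460,000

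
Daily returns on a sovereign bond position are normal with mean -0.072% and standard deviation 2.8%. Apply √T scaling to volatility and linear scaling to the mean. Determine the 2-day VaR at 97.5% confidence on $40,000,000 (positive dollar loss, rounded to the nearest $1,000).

At 97.5%, z = 1.960.
σ_{2d} = 2.8% × √2 = 3.960%; μ_{2d} = 2 × -0.072% = -0.144%.
VaR = −(-0.144%) + 1.960 × 3.960% = 7.906%.
On $40,000,000: 0.07906 × $40,000,000 = $3,162,400.

$3,162,000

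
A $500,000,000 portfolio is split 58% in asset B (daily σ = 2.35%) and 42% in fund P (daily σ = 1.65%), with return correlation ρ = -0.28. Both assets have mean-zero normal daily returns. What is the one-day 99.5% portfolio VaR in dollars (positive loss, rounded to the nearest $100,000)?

$17,300,000

σ_p² = 0.58²·2.35² + 0.42²·1.65² + 2·-0.28·0.58·0.42·2.35·1.65 = 1.8091 (%²).
σ_p = √1.8091 = 1.345%.
At 99.5%, z = 2.576.
VaR = 2.576 × 1.345% = 3.465%; on $500,000,000 that is $17,325,000.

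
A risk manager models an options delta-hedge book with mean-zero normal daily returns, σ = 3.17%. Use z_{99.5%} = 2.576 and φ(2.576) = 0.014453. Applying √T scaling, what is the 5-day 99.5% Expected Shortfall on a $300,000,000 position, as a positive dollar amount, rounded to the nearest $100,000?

$61,500,000

σ_{5d} = 3.17% × √5 = 7.088%.
ES multiplier = φ(z)/(1−α) = 0.014453/0.005 = 2.891.
ES = 7.088% × 2.891 = 20.491%; on $300,000,000: $61,473,000.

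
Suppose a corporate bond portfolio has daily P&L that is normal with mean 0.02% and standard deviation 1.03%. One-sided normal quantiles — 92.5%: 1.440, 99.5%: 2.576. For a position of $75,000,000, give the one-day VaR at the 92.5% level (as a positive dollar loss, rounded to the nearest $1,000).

$1,097,000

VaR = −μ + z·σ = −(0.02%) + 1.440 × 1.03% = 1.463%.
On $75,000,000: 0.01463 × $75,000,000 = $1,097,250.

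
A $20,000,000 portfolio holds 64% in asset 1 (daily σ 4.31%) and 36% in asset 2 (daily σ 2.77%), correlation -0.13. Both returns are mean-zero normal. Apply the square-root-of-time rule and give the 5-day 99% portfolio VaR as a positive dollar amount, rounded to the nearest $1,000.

$2,922,000

σ_p = √(0.64²·4.31² + 0.36²·2.77² + 2·-0.13·0.64·0.36·4.31·2.77) = 2.809%.
σ_{5d} = 2.809% × √5 = 6.281%.
z(99%) = 2.326.
VaR = 2.326 × 6.281% = 14.610%; on $20,000,000 that is $2,922,000.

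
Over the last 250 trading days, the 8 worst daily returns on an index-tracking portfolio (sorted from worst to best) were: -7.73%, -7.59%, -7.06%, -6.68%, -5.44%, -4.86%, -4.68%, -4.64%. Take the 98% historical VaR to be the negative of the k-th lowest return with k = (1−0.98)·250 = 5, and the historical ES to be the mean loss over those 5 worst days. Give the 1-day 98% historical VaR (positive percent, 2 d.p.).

5.44%

k = 5; the 5th lowest return is -5.44%, so VaR = 5.44%.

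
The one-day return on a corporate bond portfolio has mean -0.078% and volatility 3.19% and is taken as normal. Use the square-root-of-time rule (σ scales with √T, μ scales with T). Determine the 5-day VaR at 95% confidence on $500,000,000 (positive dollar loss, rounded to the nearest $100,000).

$60,600,000

At 95%, z = 1.645.
σ_{5d} = 3.19% × √5 = 7.133%; μ_{5d} = 5 × -0.078% = -0.390%.
VaR = −(-0.390%) + 1.645 × 7.133% = 12.124%.
On $500,000,000: 0.12124 × $500,000,000 = $60,620,000.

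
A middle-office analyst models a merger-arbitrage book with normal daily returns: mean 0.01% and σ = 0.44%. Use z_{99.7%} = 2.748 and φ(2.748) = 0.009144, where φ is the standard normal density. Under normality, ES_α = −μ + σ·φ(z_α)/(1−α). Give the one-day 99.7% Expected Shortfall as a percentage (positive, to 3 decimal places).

1.331%

Tail multiplier: φ(z)/(1−α) = 0.009144 / 0.003 = 3.048.
ES = −(0.01%) + 0.44% × 3.048 = 1.331%.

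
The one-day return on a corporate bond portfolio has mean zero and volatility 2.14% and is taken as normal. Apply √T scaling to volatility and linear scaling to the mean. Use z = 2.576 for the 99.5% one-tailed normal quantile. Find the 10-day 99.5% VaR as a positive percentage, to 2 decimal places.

17.43%

σ_{10d} = 2.14% × √10 = 6.767%.
VaR = 2.576 × 6.767% = 17.432%.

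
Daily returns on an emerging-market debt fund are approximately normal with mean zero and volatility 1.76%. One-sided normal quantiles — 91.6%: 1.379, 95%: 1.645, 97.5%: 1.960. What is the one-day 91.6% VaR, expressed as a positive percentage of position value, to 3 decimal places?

2.427%

VaR = z·σ = 1.379 × 1.76% = 2.427%.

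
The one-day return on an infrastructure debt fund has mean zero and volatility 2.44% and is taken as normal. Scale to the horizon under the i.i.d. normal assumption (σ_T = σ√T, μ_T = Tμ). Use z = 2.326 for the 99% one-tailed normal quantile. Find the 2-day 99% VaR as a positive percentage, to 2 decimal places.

8.03%

σ_{2d} = 2.44% × √2 = 3.451%.
VaR = 2.326 × 3.451% = 8.027%.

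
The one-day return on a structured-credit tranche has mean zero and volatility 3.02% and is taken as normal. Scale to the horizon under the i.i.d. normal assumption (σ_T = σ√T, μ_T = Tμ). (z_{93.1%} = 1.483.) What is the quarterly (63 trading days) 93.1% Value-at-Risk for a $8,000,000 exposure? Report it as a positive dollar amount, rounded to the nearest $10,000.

σ_{63d} = 3.02% × √63 = 23.971%.
VaR = 1.483 × 23.971% = 35.549%.
On $8,000,000: 0.35549 × $8,000,000 = $2,843,920.

$2,840,000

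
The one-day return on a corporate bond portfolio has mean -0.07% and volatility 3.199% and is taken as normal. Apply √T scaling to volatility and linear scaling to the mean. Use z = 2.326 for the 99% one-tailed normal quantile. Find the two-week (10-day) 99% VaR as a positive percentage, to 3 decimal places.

σ_{10d} = 3.199% × √10 = 10.116%; μ_{10d} = 10 × -0.07% = -0.700%.
VaR = −(-0.700%) + 2.326 × 10.116% = 24.230%.

24.230%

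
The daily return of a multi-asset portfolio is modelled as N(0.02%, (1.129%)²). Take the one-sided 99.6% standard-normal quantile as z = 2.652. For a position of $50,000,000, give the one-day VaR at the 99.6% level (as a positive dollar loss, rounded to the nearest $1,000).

$1,487,000

VaR = −μ + z·σ = −(0.02%) + 2.652 × 1.129% = 2.974%.
On $50,000,000: 0.02974 × $50,000,000 = $1,487,000.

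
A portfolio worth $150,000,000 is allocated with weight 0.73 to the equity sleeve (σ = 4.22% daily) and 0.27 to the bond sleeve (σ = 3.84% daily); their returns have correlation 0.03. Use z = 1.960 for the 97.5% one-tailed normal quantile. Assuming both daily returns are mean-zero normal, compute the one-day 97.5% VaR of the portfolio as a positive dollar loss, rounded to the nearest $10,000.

$9,640,000

σ_p² = 0.73²·4.22² + 0.27²·3.84² + 2·0.03·0.73·0.27·4.22·3.84 = 10.7567 (%²).
σ_p = √10.7567 = 3.280%.
VaR = 1.960 × 3.280% = 6.429%; on $150,000,000 that is $9,643,500.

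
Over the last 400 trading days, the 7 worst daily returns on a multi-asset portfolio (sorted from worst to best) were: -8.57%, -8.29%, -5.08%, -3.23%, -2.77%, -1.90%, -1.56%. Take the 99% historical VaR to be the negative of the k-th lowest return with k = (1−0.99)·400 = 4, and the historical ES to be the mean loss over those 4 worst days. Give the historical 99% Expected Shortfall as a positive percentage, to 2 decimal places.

6.29%

The 4 worst returns sum to -25.17%.
ES = −(-25.17%) / 4 = 6.2925% ≈ 6.29%.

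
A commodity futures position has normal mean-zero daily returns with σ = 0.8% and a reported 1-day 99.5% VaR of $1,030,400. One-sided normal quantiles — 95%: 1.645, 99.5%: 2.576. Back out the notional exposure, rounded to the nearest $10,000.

VaR as a fraction of value: z·σ = 2.576 × 0.8% = 2.0608%.
Position = $1,030,400 / 0.020608 = $50,000,000.

$50,000,000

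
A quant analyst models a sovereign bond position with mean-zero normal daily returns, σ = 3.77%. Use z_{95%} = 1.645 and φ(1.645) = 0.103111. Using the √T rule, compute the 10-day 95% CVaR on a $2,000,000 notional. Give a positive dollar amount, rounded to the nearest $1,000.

σ_{10d} = 3.77% × √10 = 11.922%.
ES multiplier = φ(z)/(1−α) = 0.103111/0.05 = 2.062.
ES = 11.922% × 2.062 = 24.583%; on $2,000,000: $491,660.

$492,000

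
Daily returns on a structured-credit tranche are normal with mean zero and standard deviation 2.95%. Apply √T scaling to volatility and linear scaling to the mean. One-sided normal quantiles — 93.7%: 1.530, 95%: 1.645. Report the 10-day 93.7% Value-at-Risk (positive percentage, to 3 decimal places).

σ_{10d} = 2.95% × √10 = 9.329%.
VaR = 1.530 × 9.329% = 14.273%.

14.273%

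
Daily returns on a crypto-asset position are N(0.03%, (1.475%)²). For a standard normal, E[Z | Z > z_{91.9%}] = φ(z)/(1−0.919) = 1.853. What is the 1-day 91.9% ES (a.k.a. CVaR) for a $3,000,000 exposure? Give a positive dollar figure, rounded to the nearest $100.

$81,100

ES = −(0.03%) + 1.475% × 1.853 = 2.703%.
On $3,000,000: 0.02703 × $3,000,000 = $81,090.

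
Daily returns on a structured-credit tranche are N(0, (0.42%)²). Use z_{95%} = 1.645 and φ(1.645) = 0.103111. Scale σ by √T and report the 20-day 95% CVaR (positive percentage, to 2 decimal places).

3.87%

σ_{20d} = 0.42% × √20 = 1.878%.
ES multiplier = φ(z)/(1−α) = 0.103111/0.05 = 2.062.
ES = 1.878% × 2.062 = 3.872%.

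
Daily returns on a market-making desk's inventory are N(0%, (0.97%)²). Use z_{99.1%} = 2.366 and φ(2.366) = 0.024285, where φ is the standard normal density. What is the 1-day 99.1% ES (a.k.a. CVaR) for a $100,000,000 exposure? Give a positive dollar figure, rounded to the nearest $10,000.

$2,620,000

Tail multiplier: φ(z)/(1−α) = 0.024285 / 0.009 = 2.698.
ES = 0.97% × 2.698 = 2.617%.
On $100,000,000: 0.02617 × $100,000,000 = $2,617,000.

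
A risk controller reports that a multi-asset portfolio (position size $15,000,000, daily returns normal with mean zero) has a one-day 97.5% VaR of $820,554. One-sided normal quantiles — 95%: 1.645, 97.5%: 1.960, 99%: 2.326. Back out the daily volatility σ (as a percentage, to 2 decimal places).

2.79%

VaR as a fraction: $820,554 / $15,000,000 = 5.470%.
σ = VaR / z = 5.470% / 1.960 = 2.791%.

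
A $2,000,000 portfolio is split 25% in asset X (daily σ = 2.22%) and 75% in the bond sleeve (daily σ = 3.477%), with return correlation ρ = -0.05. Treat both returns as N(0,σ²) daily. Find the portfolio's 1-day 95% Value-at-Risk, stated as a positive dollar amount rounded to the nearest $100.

$86,800

σ_p² = 0.25²·2.22² + 0.75²·3.477² + 2·-0.05·0.25·0.75·2.22·3.477 = 6.9637 (%²).
σ_p = √6.9637 = 2.639%.
At 95%, z = 1.645.
VaR = 1.645 × 2.639% = 4.341%; on $2,000,000 that is $86,820.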